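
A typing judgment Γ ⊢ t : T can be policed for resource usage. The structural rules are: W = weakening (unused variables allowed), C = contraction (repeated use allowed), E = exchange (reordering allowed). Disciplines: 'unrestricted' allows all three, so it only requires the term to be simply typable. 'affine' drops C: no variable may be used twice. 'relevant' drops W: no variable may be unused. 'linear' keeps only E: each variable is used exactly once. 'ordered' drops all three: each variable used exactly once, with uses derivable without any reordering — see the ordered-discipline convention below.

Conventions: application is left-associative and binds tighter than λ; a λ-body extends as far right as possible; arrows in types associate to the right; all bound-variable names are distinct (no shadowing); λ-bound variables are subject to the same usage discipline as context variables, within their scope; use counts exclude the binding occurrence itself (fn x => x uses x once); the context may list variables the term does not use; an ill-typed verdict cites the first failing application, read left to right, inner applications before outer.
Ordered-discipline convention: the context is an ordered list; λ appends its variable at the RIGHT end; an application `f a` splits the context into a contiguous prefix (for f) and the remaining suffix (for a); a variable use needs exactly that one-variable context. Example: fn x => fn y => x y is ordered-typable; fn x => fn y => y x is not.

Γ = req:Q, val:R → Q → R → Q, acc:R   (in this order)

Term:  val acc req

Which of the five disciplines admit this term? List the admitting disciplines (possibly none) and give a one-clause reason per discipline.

admitted by: linear, affine, relevant, unrestricted
use counts: req=1; val=1; acc=1
left-to-right use order: val, acc, req
typing: well-typed at R → Q
ordered ✗ (needs exchange: uses follow val, acc, req)
linear ✓ (exactly-once usage across req, val, acc)
affine ✓ (no duplicate uses among req, val, acc)
relevant ✓ (none of req, val, acc goes unused)
unrestricted ✓ (type-checks (R → Q) and nothing is barred)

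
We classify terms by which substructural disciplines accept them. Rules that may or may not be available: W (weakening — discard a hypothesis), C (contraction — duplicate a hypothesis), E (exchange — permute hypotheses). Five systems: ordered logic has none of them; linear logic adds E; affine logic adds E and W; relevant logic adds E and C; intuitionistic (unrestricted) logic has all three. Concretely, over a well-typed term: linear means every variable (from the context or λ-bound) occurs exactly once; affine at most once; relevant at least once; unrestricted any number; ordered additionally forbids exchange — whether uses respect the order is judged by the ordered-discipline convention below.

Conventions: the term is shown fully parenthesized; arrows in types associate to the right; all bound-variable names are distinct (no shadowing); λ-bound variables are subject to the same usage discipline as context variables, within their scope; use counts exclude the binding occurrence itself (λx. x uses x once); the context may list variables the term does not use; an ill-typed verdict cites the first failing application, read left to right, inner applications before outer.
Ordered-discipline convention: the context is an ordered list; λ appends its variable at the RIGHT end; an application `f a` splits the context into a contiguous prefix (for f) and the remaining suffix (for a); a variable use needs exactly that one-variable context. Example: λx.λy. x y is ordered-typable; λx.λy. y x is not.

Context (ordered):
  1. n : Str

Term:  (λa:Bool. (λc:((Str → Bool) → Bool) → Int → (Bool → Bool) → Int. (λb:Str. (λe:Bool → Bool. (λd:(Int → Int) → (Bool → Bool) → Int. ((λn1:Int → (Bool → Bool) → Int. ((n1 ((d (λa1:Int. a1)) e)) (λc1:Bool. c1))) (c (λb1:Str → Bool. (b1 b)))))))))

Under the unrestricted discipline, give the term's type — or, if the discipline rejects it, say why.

term : Bool → (((Str → Bool) → Bool) → Int → (Bool → Bool) → Int) → Str → (Bool → Bool) → ((Int → Int) → (Bool → Bool) → Int) → Int
counts: n=0, a (λ-bound)=0, c (λ-bound)=1, b (λ-bound)=1, e (λ-bound)=1, d (λ-bound)=1, n1 (λ-bound)=1, a1 (λ-bound)=1, c1 (λ-bound)=1, b1 (λ-bound)=1
left-to-right use order: n1, d, a1, e, c1, c, b1, b
typing: well-typed — term : Bool → (((Str → Bool) → Bool) → Int → (Bool → Bool) → Int) → Str → (Bool → Bool) → ((Int → Int) → (Bool → Bool) → Int) → Int
all disciplines: ordered ✗ | linear ✗ | affine ✓ | relevant ✗ | unrestricted ✓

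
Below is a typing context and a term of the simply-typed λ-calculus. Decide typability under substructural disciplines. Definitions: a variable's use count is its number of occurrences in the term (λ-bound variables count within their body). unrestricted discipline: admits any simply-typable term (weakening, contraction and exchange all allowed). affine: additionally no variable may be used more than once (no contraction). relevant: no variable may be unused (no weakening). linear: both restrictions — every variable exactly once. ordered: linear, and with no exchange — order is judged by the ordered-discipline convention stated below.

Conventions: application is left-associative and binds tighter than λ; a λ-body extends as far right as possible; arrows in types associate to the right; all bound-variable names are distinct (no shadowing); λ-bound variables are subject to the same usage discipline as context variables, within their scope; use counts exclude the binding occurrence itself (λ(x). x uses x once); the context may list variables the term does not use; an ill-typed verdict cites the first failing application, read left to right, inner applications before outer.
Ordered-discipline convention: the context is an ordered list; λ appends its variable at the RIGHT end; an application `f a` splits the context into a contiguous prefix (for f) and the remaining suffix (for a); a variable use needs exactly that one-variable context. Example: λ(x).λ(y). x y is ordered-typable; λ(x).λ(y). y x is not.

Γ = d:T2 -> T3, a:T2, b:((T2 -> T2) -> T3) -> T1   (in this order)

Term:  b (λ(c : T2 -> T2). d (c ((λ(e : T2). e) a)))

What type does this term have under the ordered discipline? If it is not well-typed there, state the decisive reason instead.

not well-typed under ordered — needs exchange: uses follow b, d, c, e, a
variable uses: d=1; a=1; b=1; c [bound]=1; e [bound]=1
uses in reading order: b, d, c, e, a
typing: ✓ — T1
across the five disciplines: ordered ✗, linear ✓, affine ✓, relevant ✓, unrestricted ✓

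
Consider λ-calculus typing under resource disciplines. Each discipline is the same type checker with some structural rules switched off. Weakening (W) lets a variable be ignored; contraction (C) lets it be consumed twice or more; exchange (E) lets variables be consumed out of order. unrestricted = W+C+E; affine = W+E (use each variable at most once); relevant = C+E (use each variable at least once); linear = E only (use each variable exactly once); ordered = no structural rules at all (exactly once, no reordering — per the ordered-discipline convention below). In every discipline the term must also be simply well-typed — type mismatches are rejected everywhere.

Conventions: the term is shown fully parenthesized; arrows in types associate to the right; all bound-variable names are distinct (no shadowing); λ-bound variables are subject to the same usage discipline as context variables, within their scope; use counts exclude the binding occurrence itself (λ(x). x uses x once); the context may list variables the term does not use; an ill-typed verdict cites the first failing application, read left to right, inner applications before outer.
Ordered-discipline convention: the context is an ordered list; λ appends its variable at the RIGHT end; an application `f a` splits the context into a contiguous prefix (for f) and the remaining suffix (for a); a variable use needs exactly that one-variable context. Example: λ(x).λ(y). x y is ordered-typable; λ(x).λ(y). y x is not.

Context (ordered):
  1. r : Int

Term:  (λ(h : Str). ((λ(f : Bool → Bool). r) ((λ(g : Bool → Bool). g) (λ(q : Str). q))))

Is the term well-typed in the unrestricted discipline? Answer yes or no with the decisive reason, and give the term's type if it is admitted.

no — the type mismatch rejects it
use counts: r ×1; h (λ-bound) ×0; f (λ-bound) ×0; g (λ-bound) ×1; q (λ-bound) ×1
use order (left to right): r, g, q
typing: ill-typed: a function awaiting Bool → Bool gets Str → Str
summary: ordered ✗; linear ✗; affine ✗; relevant ✗; unrestricted ✗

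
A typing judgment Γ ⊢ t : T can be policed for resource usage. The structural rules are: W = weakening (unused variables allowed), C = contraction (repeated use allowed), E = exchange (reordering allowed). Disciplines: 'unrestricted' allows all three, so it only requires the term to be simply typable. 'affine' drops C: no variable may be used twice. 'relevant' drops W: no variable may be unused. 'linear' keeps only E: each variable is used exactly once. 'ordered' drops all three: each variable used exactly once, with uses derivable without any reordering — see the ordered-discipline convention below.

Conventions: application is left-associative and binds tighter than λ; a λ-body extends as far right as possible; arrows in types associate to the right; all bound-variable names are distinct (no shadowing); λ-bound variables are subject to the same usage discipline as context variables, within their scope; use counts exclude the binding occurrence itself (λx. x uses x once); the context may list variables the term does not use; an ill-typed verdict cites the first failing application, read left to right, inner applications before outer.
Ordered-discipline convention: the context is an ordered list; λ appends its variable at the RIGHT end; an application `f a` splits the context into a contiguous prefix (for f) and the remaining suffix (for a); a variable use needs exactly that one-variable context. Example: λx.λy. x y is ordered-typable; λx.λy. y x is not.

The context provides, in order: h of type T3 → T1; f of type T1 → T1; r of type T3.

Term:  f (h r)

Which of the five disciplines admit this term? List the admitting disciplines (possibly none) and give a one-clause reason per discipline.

accepted by: linear, affine, relevant, unrestricted
use counts: h: 1; f: 1; r: 1
uses in reading order: f, h, r
typing: ✓ — T1
ordered: ✗, no ordered split (uses run f, h, r)
linear: ✓, single use per variable (h, f, r)
affine: ✓, at most one use each (h, f, r)
relevant: ✓, none of h, f, r goes unused
unrestricted: ✓, typability at T1 is all that's needed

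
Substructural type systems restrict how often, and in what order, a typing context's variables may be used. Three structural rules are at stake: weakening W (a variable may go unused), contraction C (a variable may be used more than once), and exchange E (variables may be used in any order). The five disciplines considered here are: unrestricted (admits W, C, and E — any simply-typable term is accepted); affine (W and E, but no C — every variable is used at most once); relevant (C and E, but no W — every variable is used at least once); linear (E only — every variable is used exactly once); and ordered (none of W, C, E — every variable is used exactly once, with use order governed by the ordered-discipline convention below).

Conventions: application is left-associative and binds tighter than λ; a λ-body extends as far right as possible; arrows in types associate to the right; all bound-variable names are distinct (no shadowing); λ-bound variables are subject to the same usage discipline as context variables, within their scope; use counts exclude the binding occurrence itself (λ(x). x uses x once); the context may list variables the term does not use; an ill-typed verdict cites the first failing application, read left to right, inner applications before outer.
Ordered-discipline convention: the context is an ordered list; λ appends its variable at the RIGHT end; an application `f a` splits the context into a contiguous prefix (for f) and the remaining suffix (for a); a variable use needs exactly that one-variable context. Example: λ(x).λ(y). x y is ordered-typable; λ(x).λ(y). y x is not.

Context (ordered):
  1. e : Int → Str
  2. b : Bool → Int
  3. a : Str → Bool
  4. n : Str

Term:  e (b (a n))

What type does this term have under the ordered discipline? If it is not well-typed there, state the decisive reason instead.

term : Str
use counts: e: 1×, b: 1×, a: 1×, n: 1×
uses in reading order: e, b, a, n
typing: ✓ — Str
per-discipline verdicts: ordered ✓ | linear ✓ | affine ✓ | relevant ✓ | unrestricted ✓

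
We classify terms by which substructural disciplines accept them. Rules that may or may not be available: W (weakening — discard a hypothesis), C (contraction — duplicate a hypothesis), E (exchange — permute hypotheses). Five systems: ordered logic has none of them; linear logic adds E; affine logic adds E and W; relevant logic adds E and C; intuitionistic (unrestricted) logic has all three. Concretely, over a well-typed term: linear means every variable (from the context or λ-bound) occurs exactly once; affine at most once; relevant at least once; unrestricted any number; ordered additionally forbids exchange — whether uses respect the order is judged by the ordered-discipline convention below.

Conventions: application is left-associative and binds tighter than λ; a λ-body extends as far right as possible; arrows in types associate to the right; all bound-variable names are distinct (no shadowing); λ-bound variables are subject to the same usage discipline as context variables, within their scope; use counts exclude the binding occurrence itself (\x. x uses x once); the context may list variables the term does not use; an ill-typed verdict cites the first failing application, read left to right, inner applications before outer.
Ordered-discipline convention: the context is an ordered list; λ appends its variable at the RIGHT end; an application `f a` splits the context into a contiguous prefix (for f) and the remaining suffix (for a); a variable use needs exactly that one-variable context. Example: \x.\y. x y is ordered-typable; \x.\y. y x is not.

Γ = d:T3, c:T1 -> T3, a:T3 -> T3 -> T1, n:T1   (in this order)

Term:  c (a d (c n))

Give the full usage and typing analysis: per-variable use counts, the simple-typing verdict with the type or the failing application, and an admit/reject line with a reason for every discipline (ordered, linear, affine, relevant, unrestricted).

variable uses: d=1, c=2, a=1, n=1
uses in reading order: c, a, d, c, n
typing: the term checks, with type T3
ordered ✗ (c ×2 used more than once (contraction))
linear ✗ (c ×2 used more than once (contraction))
affine ✗ (c ×2 used more than once (contraction))
relevant ✓ (d, c, a, n: all used, weakening unneeded)
unrestricted ✓ (simply typable at T3; W, C, E all held)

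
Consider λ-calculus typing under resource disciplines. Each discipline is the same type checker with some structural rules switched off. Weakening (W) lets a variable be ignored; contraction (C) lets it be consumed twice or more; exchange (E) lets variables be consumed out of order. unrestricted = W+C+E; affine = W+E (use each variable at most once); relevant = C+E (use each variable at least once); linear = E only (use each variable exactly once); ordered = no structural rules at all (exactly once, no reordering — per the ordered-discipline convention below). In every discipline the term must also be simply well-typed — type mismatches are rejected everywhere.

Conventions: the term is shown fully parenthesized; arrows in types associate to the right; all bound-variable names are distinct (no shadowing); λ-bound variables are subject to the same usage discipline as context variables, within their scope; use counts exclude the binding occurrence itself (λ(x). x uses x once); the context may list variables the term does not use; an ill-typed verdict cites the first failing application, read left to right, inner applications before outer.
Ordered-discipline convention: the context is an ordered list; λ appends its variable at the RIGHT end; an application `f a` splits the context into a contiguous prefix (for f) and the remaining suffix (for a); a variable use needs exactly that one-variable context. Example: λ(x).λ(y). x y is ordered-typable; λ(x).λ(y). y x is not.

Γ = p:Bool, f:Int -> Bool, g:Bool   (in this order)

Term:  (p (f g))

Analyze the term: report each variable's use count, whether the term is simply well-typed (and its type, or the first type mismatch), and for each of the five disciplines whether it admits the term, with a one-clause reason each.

use counts: p=1, f=1, g=1
uses in reading order: p, f, g
typing: ill-typed: an argument Bool mismatches the expected Int
ordered: ✗, the type mismatch rejects it
linear: ✗, not simply typable
affine: ✗, fails simple typing
relevant: ✗, a type mismatch blocks all five
unrestricted: ✗, the type mismatch rejects it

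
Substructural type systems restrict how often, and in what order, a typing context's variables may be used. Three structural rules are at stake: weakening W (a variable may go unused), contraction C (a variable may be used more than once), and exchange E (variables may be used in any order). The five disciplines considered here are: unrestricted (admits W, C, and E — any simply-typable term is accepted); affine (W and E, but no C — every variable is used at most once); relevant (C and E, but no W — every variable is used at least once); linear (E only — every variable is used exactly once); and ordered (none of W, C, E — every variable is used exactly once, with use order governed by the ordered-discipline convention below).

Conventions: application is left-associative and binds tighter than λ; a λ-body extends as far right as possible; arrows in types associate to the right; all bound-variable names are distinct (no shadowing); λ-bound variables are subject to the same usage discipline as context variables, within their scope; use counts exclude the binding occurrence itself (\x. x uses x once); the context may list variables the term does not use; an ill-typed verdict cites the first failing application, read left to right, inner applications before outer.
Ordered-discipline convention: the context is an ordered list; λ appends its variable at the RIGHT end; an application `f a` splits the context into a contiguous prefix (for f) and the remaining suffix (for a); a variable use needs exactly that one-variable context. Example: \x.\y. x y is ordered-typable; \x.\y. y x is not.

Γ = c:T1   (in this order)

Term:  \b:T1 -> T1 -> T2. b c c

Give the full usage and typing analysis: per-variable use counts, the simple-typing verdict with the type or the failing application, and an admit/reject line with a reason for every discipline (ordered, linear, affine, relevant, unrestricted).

usage: c ×2, b [bound] ×1
use order (left to right): b, c, c
typing: ✓ — (T1 -> T1 -> T2) -> T2
ordered: ✗, c ×2 used more than once (contraction)
linear: ✗, c ×2 used more than once (contraction)
affine: ✗, c ×2 used more than once (contraction)
relevant: ✓, none of c, b goes unused
unrestricted: ✓, type-checks ((T1 -> T1 -> T2) -> T2) and nothing is barred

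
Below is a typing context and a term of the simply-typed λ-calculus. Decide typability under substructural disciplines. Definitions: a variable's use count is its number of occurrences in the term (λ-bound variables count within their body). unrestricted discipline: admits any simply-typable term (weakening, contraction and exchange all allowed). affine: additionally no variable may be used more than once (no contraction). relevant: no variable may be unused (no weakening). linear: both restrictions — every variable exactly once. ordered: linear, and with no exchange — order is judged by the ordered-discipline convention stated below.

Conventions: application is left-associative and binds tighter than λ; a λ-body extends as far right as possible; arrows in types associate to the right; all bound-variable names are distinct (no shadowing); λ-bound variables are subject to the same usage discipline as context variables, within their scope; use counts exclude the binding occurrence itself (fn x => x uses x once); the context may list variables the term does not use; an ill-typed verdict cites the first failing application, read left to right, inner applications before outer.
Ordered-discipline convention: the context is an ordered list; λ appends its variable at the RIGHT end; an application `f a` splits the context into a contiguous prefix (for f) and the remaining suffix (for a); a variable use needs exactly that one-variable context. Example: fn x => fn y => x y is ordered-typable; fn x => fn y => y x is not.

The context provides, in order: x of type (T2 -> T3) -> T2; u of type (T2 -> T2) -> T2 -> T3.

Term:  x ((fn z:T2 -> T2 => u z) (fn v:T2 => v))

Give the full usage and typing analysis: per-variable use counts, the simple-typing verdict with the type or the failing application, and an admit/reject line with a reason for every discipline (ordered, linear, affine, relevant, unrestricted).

counts: x ×1; u ×1; z (bound) ×1; v (bound) ×1
left-to-right use order: x, u, z, v
typing: well-typed — term : T2
ordered: ✓ — single-use (x, u, z, v), ordered derivation ok
linear: ✓ — each of x, u, z, v used exactly once
affine: ✓ — at most one use each (x, u, z, v)
relevant: ✓ — none of x, u, z, v goes unused
unrestricted: ✓ — typability at T2 is all that's needed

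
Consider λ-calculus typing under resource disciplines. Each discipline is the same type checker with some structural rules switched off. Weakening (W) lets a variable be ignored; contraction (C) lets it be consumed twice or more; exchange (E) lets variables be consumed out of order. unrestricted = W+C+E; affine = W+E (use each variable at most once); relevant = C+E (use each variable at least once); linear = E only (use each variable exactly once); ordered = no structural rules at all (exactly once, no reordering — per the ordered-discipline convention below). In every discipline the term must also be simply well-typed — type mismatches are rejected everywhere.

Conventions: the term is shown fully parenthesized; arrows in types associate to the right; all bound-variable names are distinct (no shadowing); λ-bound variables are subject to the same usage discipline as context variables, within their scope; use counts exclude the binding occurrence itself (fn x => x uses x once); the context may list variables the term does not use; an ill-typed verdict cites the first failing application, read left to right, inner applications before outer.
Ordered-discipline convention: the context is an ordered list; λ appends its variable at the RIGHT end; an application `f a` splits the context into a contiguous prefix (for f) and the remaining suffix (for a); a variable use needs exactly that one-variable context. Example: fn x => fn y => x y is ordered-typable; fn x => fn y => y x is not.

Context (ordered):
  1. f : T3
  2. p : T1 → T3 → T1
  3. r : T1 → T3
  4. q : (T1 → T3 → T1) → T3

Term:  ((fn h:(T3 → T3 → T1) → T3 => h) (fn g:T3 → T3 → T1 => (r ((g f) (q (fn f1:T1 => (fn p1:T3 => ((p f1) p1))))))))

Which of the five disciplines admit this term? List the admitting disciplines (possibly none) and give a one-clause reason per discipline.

admitting disciplines: linear, affine, relevant, unrestricted
use counts: f ×1; p ×1; r ×1; q ×1; h [bound] ×1; g [bound] ×1; f1 [bound] ×1; p1 [bound] ×1
order of uses: h, r, g, f, q, p, f1, p1
typing: the term checks, with type (T3 → T3 → T1) → T3
ordered: ✗ — no contiguous prefix/suffix split fits h, r, g, f, q, p, f1, p1
linear: ✓ — exactly-once usage across f, p, r, q, h, g, f1, p1
affine: ✓ — no duplicate uses among f, p, r, q, h, g, f1, p1
relevant: ✓ — none of f, p, r, q, h, g, f1, p1 goes unused
unrestricted: ✓ — well-typed at (T3 → T3 → T1) → T3; no restrictions here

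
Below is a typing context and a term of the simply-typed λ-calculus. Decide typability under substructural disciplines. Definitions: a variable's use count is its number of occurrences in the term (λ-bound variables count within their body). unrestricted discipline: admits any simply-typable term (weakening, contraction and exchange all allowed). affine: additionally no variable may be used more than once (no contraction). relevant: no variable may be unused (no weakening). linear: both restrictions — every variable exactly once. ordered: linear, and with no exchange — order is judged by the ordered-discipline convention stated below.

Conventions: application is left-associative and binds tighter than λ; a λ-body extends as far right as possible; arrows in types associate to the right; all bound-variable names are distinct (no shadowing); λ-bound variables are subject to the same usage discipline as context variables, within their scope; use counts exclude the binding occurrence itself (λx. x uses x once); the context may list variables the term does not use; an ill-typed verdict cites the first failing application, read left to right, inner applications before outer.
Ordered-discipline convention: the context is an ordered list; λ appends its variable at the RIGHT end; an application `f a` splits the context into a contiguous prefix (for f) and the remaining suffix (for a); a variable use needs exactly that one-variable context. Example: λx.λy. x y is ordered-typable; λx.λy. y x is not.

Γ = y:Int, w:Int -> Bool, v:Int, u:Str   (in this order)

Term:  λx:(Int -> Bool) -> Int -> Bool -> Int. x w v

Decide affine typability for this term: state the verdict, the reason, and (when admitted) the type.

yes — none of y, w, v, u, x used more than once; term : ((Int -> Bool) -> Int -> Bool -> Int) -> Bool -> Int
use counts: y: 0, w: 1, v: 1, u: 0, x (bound): 1
left-to-right use order: x, w, v
typing: well-typed at ((Int -> Bool) -> Int -> Bool -> Int) -> Bool -> Int
across the five disciplines: ordered ✗ | linear ✗ | affine ✓ | relevant ✗ | unrestricted ✓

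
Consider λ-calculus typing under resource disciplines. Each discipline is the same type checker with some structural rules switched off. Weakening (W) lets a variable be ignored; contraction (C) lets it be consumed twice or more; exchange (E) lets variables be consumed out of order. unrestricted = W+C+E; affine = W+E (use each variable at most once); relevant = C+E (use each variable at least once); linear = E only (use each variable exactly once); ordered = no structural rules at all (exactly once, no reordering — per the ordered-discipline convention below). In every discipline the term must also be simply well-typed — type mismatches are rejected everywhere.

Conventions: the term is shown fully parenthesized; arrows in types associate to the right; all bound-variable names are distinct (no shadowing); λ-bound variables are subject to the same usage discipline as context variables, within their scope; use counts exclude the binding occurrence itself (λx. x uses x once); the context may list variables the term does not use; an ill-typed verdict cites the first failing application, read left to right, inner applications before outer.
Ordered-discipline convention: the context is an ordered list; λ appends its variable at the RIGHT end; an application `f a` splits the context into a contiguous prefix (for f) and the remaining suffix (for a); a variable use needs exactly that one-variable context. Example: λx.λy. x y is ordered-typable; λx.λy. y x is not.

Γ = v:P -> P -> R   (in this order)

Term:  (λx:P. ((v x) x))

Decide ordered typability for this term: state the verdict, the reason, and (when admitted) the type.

no — needs contraction — x ×2
usage: v: 1×, x (λ-bound): 2×
order of uses: v, x, x
typing: ✓ — P -> R
summary: ordered ✗; linear ✗; affine ✗; relevant ✓; unrestricted ✓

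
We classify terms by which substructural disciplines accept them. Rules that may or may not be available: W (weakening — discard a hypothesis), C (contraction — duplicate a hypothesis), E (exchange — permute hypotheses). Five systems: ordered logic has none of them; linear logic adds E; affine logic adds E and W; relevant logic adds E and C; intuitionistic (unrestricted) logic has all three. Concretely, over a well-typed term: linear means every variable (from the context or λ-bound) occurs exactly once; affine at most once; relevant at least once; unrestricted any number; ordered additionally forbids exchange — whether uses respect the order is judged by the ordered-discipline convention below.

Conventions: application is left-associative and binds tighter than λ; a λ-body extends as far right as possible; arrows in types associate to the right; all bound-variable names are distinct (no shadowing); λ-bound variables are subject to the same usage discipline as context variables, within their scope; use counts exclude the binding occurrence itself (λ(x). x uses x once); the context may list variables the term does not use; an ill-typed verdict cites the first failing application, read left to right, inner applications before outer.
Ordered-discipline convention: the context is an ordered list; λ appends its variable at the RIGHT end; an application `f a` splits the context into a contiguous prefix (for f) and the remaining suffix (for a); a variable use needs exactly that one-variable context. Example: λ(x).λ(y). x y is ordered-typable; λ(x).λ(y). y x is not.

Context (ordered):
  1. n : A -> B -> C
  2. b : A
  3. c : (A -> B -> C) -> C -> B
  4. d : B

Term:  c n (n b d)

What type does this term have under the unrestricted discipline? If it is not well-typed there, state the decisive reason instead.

term : B
variable uses: n=2, b=1, c=1, d=1
left-to-right use order: c, n, n, b, d
typing: well-typed at B
all disciplines: ordered ✗ | linear ✗ | affine ✗ | relevant ✓ | unrestricted ✓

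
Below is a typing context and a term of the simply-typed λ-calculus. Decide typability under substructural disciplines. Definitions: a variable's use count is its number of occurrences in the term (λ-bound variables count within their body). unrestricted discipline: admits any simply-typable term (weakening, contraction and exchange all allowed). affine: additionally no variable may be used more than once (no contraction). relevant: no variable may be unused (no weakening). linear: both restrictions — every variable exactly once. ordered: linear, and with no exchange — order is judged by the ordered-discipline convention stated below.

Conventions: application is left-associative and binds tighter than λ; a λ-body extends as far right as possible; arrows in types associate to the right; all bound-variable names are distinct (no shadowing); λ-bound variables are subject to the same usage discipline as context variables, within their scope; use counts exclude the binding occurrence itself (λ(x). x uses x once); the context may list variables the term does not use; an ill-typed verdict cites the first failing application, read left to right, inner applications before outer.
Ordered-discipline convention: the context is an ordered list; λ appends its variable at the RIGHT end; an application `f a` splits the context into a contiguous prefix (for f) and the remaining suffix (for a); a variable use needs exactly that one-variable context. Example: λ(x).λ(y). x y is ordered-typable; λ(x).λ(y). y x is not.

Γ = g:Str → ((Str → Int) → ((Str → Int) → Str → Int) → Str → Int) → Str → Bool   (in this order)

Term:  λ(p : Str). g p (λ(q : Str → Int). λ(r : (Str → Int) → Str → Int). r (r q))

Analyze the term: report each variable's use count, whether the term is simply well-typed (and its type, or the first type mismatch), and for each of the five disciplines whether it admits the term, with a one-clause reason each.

usage: g: 1; p [bound]: 1; q [bound]: 1; r [bound]: 2
use order (left to right): g, p, r, r, q
typing: ✓ — Str → Str → Bool
ordered: ✗, uses contraction: r ×2
linear: ✗, uses contraction: r ×2
affine: ✗, uses contraction: r ×2
relevant: ✓, every one of g, p, q, r appears
unrestricted: ✓, well-typed at Str → Str → Bool; no restrictions here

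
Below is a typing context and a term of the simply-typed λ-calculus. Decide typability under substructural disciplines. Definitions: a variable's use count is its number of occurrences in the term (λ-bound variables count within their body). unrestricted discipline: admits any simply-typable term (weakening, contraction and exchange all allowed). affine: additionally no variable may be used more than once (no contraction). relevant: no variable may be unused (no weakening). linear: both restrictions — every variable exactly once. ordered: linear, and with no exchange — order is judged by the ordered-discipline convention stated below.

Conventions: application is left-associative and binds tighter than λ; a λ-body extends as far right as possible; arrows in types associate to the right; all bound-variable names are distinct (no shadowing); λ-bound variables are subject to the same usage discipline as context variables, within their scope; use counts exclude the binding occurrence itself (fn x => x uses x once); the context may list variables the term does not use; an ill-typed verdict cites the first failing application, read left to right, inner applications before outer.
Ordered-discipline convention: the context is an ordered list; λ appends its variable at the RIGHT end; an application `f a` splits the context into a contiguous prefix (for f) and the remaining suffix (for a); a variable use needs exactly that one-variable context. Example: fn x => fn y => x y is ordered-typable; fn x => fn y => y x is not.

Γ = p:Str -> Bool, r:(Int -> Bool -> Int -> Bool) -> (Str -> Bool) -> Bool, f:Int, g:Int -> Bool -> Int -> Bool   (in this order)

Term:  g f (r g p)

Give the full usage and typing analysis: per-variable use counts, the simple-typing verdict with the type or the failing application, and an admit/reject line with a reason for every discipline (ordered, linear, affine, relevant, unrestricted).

use counts: p: 1; r: 1; f: 1; g: 2
order of uses: g, f, r, g, p
typing: well-typed at Int -> Bool
ordered: ✗, repeated use of g ×2
linear: ✗, repeated use of g ×2
affine: ✗, repeated use of g ×2
relevant: ✓, at least one use each (p, r, f, g)
unrestricted: ✓, well-typed at Int -> Bool; no restrictions here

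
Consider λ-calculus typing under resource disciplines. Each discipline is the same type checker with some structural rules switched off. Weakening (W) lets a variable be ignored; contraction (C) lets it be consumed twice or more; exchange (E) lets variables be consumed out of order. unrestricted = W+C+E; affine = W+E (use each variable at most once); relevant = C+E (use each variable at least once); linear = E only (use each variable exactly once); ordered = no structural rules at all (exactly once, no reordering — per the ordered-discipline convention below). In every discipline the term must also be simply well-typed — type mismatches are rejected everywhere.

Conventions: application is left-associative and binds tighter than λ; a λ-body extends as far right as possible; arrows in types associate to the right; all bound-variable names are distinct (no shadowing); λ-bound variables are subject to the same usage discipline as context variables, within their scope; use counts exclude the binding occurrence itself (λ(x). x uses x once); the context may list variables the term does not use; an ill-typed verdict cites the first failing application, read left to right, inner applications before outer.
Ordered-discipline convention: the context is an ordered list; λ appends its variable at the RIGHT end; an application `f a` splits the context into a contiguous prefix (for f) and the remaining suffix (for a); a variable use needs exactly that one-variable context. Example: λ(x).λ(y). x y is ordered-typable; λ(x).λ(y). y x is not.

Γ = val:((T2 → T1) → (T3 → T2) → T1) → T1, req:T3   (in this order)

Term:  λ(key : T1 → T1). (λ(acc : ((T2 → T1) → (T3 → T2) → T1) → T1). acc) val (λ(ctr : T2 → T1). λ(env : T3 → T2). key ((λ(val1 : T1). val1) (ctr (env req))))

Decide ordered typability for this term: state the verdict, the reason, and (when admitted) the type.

no — no contiguous prefix/suffix split fits acc, val, key, val1, ctr, env, req
use counts: val ×1, req ×1, key (bound) ×1, acc (bound) ×1, ctr (bound) ×1, env (bound) ×1, val1 (bound) ×1
use order (left to right): acc, val, key, val1, ctr, env, req
typing: ✓ — (T1 → T1) → T1
all disciplines: ordered ✗, linear ✓, affine ✓, relevant ✓, unrestricted ✓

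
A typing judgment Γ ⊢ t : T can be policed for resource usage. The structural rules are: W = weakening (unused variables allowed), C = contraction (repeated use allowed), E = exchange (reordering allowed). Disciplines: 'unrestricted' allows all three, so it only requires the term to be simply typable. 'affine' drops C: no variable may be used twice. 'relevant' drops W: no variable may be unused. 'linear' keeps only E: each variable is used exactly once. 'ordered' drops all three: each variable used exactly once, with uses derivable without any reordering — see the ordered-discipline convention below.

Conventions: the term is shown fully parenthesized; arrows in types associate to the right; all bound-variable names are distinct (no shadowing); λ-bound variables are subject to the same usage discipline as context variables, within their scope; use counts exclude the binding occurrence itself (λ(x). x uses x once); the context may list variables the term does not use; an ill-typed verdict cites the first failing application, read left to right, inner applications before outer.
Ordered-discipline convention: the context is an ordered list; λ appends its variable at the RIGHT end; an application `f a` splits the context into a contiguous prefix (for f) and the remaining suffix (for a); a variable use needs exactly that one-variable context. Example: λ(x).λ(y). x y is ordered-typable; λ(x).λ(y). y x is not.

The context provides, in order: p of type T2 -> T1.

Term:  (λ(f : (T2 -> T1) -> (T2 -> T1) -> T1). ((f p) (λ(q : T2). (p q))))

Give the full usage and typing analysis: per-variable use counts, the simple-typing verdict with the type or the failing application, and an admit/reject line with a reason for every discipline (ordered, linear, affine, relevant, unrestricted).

counts: p: 2, f (bound): 1, q (bound): 1
left-to-right use order: f, p, p, q
typing: well-typed — term : ((T2 -> T1) -> (T2 -> T1) -> T1) -> T1
ordered: ✗ — repeated use of p ×2
linear: ✗ — repeated use of p ×2
affine: ✗ — repeated use of p ×2
relevant: ✓ — every one of p, f, q appears
unrestricted: ✓ — well-typed at ((T2 -> T1) -> (T2 -> T1) -> T1) -> T1; no restrictions here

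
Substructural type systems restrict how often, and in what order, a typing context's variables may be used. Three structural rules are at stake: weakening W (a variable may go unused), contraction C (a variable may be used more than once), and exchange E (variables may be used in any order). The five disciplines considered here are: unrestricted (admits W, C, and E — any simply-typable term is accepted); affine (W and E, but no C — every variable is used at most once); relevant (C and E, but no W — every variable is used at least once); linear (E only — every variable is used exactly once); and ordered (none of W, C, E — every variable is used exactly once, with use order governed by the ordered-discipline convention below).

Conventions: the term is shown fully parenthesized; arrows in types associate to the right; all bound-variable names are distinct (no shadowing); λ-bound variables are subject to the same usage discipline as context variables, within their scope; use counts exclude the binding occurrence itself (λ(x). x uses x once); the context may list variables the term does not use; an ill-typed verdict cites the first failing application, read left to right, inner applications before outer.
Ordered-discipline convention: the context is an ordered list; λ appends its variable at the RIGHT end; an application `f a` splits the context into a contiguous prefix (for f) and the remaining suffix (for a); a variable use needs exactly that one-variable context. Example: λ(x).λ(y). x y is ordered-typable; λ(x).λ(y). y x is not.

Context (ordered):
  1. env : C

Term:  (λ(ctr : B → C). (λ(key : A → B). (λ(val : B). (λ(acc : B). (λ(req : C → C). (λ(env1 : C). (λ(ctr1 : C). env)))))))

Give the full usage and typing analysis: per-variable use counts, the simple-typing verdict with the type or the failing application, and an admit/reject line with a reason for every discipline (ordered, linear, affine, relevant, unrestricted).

counts: env ×1; ctr [bound] ×0; key [bound] ×0; val [bound] ×0; acc [bound] ×0; req [bound] ×0; env1 [bound] ×0; ctr1 [bound] ×0
uses in reading order: env
typing: well-typed at (B → C) → (A → B) → B → B → (C → C) → C → C → C
ordered ✗ (ctr, key, val, acc, req, env1, ctr1 never used (weakening))
linear ✗ (ctr, key, val, acc, req, env1, ctr1 never used (weakening))
affine ✓ (none of env, ctr, key, val, acc, req, env1, ctr1 used more than once)
relevant ✗ (ctr, key, val, acc, req, env1, ctr1 never used (weakening))
unrestricted ✓ (simply typable at (B → C) → (A → B) → B → B → (C → C) → C → C → C; W, C, E all held)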